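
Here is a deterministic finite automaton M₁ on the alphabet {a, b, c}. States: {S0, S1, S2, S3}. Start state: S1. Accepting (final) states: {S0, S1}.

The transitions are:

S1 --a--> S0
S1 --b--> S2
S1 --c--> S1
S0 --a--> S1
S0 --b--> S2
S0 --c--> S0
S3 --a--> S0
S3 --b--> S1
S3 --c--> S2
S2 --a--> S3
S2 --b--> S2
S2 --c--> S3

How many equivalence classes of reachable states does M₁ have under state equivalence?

3

All states are reachable from the start state.
Initial partition by acceptance: {S0,S1} | {S2,S3}.
Refine {S2,S3} on symbol a: members go to different blocks, giving {S2} and {S3}.
No further refinement is possible. Final partition (3 blocks): {S0,S1} | {S2} | {S3}.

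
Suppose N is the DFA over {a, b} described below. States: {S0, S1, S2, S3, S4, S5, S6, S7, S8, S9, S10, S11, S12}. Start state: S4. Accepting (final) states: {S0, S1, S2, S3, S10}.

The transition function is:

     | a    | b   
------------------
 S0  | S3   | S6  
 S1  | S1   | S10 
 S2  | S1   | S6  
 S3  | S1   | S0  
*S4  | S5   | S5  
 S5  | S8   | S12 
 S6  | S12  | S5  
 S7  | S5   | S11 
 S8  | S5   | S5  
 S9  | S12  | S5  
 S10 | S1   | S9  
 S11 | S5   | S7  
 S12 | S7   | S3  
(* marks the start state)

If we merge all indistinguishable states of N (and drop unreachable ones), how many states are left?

States {S2} cannot be reached from the start state, so discard them.
Initial partition by acceptance: {S0,S1,S3,S10} | {S4,S5,S6,S7,S8,S9,S11,S12}.
Refine {S0,S1,S3,S10} on symbol b: members go to different blocks, giving {S0,S10} and {S1,S3}.
Refine {S4,S5,S6,S7,S8,S9,S11,S12} on symbol b: members go to different blocks, giving {S4,S5,S6,S7,S8,S9,S11} and {S12}.
On input a, block {S4,S5,S6,S7,S8,S9,S11} splits into {S4,S5,S7,S8,S11} and {S6,S9}.
On input b, block {S4,S5,S7,S8,S11} splits into {S4,S7,S8,S11} and {S5}.
Refine {S4,S7,S8,S11} on symbol b: members go to different blocks, giving {S4,S8} and {S7,S11}.
No further refinement is possible. Final partition (7 blocks): {S0,S10} | {S4,S8} | {S1,S3} | {S12} | {S6,S9} | {S5} | {S7,S11}.

7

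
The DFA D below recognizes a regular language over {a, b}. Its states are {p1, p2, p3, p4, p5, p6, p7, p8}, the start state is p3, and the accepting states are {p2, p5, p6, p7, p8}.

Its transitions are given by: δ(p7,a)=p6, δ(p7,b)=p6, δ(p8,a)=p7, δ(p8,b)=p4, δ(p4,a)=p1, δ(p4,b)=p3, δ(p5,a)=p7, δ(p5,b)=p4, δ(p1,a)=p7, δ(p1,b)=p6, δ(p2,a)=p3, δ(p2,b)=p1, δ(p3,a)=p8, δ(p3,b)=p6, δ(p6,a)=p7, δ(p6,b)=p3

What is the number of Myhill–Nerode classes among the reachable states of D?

States {p2,p5} cannot be reached from the start state, so discard them.
P0 = {p6,p7,p8} | {p1,p3,p4}.
On input b, block {p6,p7,p8} splits into {p6,p8} and {p7}.
Refine {p1,p3,p4} on symbol a: members go to different blocks, giving {p1} and {p3} and {p4}.
Split {p6,p8} by δ(·,b) → {p6} and {p8}.
Stable partition: {p6} | {p1} | {p7} | {p3} | {p4} | {p8} — 6 equivalence classes.

6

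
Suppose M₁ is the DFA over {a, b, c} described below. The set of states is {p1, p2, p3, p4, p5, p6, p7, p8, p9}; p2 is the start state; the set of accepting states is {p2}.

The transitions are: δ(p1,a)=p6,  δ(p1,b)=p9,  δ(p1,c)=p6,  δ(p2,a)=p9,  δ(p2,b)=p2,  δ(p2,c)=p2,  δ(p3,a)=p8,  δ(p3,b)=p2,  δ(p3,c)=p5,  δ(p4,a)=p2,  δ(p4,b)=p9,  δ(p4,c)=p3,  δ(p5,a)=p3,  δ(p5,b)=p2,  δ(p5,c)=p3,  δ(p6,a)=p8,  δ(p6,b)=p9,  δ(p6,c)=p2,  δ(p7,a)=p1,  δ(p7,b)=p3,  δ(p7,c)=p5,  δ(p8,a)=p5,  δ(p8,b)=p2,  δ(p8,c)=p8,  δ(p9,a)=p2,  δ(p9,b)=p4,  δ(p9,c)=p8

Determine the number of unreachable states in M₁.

No path from p2 leads to p1, p6, p7; the other 6 states are all reachable.

3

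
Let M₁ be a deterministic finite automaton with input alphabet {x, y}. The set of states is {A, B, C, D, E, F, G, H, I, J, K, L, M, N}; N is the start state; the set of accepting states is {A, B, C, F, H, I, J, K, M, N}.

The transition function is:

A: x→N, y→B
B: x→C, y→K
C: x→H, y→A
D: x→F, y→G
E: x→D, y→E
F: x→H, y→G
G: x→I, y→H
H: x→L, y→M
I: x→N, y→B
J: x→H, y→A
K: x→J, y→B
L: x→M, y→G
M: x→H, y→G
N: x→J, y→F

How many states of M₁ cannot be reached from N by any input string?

2

BFS from N reaches {A, B, C, F, G, H, I, J, K, L, M, N}; the 2 state(s) D, E are never visited.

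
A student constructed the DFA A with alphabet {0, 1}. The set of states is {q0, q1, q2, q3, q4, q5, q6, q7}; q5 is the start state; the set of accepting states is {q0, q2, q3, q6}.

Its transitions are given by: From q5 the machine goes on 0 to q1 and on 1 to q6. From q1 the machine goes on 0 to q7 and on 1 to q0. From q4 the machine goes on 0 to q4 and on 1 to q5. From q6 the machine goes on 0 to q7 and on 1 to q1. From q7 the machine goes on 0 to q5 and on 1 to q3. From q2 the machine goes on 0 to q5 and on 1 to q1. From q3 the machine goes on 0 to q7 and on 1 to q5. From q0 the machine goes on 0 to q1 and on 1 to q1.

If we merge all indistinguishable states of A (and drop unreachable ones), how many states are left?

2

Reachable states from the start: {q0,q1,q3,q5,q6,q7}. Unreachable: {q2,q4} — drop them.
Start with accepting vs non-accepting: {q0,q3,q6} | {q1,q5,q7}.
Stable partition: {q0,q3,q6} | {q1,q5,q7} — 2 equivalence classes.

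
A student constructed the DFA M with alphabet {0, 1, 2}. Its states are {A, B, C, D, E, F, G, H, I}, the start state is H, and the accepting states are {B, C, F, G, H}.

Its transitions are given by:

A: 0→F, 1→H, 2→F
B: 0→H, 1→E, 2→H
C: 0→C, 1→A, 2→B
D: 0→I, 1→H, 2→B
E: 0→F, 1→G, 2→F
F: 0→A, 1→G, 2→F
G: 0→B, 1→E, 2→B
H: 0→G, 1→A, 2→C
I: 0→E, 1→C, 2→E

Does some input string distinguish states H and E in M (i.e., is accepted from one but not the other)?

States {D,I} cannot be reached from the start state, so discard them.
Start with accepting vs non-accepting: {B,C,F,G,H} | {A,E}.
On input 0, block {B,C,F,G,H} splits into {B,C,G,H} and {F}.
No further refinement is possible. Final partition (3 blocks): {B,C,G,H} | {A,E} | {F}.
H and E end up in different blocks, so they are distinguishable. For instance, the string 'ε' is accepted from only H.

Yes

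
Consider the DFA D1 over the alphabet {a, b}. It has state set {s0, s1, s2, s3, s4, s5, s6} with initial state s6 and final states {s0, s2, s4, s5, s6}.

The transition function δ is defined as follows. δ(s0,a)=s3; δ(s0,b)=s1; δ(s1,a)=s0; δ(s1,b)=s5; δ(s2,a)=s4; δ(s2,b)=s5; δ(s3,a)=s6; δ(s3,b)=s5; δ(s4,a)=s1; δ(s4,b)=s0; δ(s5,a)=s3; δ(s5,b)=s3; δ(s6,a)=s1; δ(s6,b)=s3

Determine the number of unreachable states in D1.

No path from s6 leads to s2, s4; the other 5 states are all reachable.

2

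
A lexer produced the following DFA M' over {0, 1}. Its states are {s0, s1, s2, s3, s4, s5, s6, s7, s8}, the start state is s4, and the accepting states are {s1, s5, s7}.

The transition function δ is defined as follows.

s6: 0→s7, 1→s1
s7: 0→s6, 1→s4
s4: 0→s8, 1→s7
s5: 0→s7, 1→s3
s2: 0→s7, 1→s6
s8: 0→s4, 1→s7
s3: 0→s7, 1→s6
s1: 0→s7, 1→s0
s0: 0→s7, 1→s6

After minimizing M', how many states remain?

5

States {s2,s3,s5} cannot be reached from the start state, so discard them.
P0 = {s1,s7} | {s0,s4,s6,s8}.
Refine {s1,s7} on symbol 0: members go to different blocks, giving {s1} and {s7}.
Refine {s0,s4,s6,s8} on symbol 0: members go to different blocks, giving {s0,s6} and {s4,s8}.
On input 1, block {s0,s6} splits into {s0} and {s6}.
No further refinement is possible. Final partition (5 blocks): {s1} | {s0} | {s7} | {s4,s8} | {s6}.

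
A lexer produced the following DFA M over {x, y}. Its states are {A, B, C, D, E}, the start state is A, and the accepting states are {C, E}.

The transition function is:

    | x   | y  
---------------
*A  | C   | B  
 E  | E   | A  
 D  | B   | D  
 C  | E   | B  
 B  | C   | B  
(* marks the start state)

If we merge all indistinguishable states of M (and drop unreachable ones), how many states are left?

2

Reachable states from the start: {A,B,C,E}. Unreachable: {D} — drop them.
P0 = {C,E} | {A,B}.
Stable partition: {C,E} | {A,B} — 2 equivalence classes.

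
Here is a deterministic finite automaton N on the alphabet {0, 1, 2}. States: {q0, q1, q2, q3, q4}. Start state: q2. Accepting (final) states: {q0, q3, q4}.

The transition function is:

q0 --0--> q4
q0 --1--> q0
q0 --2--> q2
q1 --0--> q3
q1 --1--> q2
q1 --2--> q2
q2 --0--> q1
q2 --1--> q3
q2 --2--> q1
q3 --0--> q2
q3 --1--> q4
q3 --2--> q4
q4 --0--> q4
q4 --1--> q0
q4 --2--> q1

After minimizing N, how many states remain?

5

Start with accepting vs non-accepting: {q0,q3,q4} | {q1,q2}.
Refine {q0,q3,q4} on symbol 0: members go to different blocks, giving {q0,q4} and {q3}.
Split {q1,q2} by δ(·,0) → {q1} and {q2}.
Refine {q0,q4} on symbol 2: members go to different blocks, giving {q0} and {q4}.
Stable partition: {q0} | {q1} | {q3} | {q2} | {q4} — 5 equivalence classes.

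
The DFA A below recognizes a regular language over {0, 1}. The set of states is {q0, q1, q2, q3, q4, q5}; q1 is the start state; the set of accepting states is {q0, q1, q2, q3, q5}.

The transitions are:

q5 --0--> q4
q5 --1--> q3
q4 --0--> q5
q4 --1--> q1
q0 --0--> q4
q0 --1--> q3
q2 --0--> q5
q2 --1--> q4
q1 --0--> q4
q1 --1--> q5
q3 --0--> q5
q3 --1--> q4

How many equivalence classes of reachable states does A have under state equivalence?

4

States {q0,q2} cannot be reached from the start state, so discard them.
Initial partition by acceptance: {q1,q3,q5} | {q4}.
On input 0, block {q1,q3,q5} splits into {q1,q5} and {q3}.
Split {q1,q5} by δ(·,1) → {q1} and {q5}.
The partition is now stable with 4 blocks: {q1} | {q4} | {q3} | {q5}.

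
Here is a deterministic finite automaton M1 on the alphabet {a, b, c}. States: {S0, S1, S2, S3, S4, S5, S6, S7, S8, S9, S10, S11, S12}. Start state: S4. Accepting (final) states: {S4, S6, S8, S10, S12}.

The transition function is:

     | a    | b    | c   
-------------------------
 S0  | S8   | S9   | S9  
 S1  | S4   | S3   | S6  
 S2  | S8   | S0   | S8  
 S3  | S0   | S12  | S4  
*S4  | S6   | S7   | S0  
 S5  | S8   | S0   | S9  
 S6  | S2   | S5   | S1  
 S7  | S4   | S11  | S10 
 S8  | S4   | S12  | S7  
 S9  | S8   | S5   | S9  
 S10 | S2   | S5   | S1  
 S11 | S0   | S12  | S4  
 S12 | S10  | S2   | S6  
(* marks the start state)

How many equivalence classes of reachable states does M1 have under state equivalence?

8

All states are reachable from the start state.
Start with accepting vs non-accepting: {S4,S6,S8,S10,S12} | {S0,S1,S2,S3,S5,S7,S9,S11}.
On input a, block {S4,S6,S8,S10,S12} splits into {S4,S8,S12} and {S6,S10}.
On input a, block {S4,S8,S12} splits into {S4,S12} and {S8}.
Refine {S4,S12} on symbol c: members go to different blocks, giving {S4} and {S12}.
On input a, block {S0,S1,S2,S3,S5,S7,S9,S11} splits into {S0,S2,S5,S9} and {S1,S7} and {S3,S11}.
On input c, block {S0,S2,S5,S9} splits into {S0,S5,S9} and {S2}.
No further refinement is possible. Final partition (8 blocks): {S4} | {S0,S5,S9} | {S6,S10} | {S8} | {S12} | {S1,S7} | {S3,S11} | {S2}.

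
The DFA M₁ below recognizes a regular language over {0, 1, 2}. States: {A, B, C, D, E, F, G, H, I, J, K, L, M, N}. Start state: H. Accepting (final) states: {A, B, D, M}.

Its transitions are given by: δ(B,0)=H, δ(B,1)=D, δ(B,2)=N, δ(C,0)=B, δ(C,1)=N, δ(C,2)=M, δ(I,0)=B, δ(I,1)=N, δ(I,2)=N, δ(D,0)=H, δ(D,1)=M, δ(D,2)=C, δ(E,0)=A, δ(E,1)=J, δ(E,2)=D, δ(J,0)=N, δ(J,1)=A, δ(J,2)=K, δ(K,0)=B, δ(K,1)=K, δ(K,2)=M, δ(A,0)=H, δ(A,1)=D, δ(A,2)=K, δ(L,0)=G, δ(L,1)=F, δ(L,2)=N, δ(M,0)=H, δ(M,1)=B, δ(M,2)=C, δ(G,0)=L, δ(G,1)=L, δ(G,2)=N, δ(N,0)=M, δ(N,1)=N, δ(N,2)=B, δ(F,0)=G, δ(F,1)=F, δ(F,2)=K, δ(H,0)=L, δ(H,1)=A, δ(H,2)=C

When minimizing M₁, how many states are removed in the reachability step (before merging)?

No path from H leads to E, I, J; the other 11 states are all reachable.

3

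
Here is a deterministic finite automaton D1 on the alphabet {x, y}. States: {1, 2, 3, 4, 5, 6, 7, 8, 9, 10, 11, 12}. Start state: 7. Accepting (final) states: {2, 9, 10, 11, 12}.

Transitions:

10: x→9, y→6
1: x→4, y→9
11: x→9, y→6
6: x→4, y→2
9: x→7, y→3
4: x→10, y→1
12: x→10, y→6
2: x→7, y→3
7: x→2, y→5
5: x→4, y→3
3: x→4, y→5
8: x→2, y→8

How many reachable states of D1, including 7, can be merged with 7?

1

States {8,11,12} cannot be reached from the start state, so discard them.
Start with accepting vs non-accepting: {2,9,10} | {1,3,4,5,6,7}.
Refine {2,9,10} on symbol x: members go to different blocks, giving {2,9} and {10}.
On input x, block {1,3,4,5,6,7} splits into {1,3,5,6} and {4} and {7}.
Split {1,3,5,6} by δ(·,y) → {1,6} and {3,5}.
No further refinement is possible. Final partition (6 blocks): {2,9} | {1,6} | {10} | {4} | {7} | {3,5}.
State 7 belongs to the block {7}, which has 1 states.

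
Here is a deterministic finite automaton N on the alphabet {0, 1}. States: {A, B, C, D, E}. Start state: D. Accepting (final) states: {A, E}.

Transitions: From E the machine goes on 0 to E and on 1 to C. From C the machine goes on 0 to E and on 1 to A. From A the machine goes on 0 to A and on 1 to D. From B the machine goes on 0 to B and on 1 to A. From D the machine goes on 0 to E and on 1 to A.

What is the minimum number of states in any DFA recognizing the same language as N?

2

First remove the unreachable states {B}; 4 states remain.
Start with accepting vs non-accepting: {A,E} | {C,D}.
The partition is now stable with 2 blocks: {A,E} | {C,D}.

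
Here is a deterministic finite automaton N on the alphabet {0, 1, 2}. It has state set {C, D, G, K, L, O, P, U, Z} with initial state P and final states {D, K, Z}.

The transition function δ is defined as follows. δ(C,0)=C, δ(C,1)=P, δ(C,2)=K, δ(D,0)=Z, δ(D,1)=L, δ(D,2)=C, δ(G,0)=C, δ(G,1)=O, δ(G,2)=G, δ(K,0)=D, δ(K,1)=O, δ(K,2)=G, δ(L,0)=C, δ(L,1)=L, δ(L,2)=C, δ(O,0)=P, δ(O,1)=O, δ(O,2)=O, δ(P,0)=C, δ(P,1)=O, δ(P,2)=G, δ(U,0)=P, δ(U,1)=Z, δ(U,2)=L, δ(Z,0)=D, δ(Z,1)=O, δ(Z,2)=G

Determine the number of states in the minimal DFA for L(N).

6

First remove the unreachable states {U}; 8 states remain.
P0 = {D,K,Z} | {C,G,L,O,P}.
Split {C,G,L,O,P} by δ(·,2) → {G,L,O,P} and {C}.
Refine {D,K,Z} on symbol 2: members go to different blocks, giving {K,Z} and {D}.
Split {G,L,O,P} by δ(·,0) → {G,L,P} and {O}.
On input 1, block {G,L,P} splits into {G,P} and {L}.
The partition is now stable with 6 blocks: {K,Z} | {G,P} | {C} | {D} | {O} | {L}.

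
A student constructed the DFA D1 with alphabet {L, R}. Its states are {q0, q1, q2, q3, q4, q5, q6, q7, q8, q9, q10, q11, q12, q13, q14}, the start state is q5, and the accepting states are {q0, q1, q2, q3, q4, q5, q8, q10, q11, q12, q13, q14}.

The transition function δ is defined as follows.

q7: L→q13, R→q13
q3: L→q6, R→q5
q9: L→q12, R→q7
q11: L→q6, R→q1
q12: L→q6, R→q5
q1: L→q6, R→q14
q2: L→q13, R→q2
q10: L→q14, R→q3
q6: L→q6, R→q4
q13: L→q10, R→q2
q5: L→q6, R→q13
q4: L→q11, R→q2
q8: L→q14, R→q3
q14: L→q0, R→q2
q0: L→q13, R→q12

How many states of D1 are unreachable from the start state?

Starting at q5 and following transitions, the reachable set is {q0, q1, q2, q3, q4, q5, q6, q10, q11, q12, q13, q14}. That leaves q7, q8, q9 unreachable — 3 in total.

3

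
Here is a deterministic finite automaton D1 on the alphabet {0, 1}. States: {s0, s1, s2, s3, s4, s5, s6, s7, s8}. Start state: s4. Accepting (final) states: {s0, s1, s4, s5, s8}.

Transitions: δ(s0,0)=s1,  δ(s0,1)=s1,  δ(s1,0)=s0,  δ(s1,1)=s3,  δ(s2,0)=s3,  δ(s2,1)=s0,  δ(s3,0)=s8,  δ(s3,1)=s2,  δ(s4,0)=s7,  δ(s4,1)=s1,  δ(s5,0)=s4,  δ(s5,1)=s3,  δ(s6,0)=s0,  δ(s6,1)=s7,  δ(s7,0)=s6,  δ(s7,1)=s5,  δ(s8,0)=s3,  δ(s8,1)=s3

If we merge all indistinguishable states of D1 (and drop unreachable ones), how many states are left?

All states are reachable from the start state.
Initial partition by acceptance: {s0,s1,s4,s5,s8} | {s2,s3,s6,s7}.
Split {s0,s1,s4,s5,s8} by δ(·,0) → {s0,s1,s5} and {s4,s8}.
On input 0, block {s0,s1,s5} splits into {s0,s1} and {s5}.
On input 1, block {s0,s1} splits into {s0} and {s1}.
On input 0, block {s2,s3,s6,s7} splits into {s2,s7} and {s3} and {s6}.
Refine {s2,s7} on symbol 0: members go to different blocks, giving {s2} and {s7}.
Refine {s4,s8} on symbol 0: members go to different blocks, giving {s4} and {s8}.
No further refinement is possible. Final partition (9 blocks): {s0} | {s2} | {s4} | {s5} | {s1} | {s3} | {s6} | {s7} | {s8}.

9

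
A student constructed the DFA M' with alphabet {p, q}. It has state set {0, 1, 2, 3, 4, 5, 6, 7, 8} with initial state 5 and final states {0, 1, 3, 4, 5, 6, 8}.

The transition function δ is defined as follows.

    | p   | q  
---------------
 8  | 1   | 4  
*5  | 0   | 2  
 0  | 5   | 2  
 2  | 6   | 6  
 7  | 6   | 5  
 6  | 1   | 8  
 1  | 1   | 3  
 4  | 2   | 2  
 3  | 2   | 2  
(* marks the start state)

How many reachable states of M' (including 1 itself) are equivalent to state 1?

States {7} cannot be reached from the start state, so discard them.
Initial partition by acceptance: {0,1,3,4,5,6,8} | {2}.
On input p, block {0,1,3,4,5,6,8} splits into {0,1,5,6,8} and {3,4}.
On input q, block {0,1,5,6,8} splits into {0,5} and {1,8} and {6}.
No further refinement is possible. Final partition (5 blocks): {0,5} | {2} | {3,4} | {1,8} | {6}.
The equivalence class containing 1 is {1,8}, of size 2.

2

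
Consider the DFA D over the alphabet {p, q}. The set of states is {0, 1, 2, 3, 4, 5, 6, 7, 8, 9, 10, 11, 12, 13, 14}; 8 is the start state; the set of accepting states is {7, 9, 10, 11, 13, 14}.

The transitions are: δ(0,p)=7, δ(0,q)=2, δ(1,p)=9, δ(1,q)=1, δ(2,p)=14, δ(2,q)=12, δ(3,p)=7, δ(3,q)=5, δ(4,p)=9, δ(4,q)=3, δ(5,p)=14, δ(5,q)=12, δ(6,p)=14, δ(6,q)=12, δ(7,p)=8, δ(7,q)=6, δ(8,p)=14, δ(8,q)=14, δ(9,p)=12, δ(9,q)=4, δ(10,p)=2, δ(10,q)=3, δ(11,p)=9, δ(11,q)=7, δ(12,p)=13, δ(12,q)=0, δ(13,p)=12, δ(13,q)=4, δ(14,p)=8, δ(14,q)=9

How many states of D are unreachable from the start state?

No path from 8 leads to 1, 10, 11; the other 12 states are all reachable.

3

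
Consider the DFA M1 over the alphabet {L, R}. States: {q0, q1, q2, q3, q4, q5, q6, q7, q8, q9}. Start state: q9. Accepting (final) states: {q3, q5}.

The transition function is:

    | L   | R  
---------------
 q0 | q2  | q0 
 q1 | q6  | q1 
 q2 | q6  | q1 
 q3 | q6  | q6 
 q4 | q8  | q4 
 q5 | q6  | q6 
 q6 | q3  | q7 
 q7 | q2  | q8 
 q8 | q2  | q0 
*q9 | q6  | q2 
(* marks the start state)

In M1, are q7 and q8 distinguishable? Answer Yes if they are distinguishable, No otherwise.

No

Reachable states from the start: {q0,q1,q2,q3,q6,q7,q8,q9}. Unreachable: {q4,q5} — drop them.
Start with accepting vs non-accepting: {q3} | {q0,q1,q2,q6,q7,q8,q9}.
On input L, block {q0,q1,q2,q6,q7,q8,q9} splits into {q0,q1,q2,q7,q8,q9} and {q6}.
Refine {q0,q1,q2,q7,q8,q9} on symbol L: members go to different blocks, giving {q0,q7,q8} and {q1,q2,q9}.
No further refinement is possible. Final partition (4 blocks): {q3} | {q0,q7,q8} | {q6} | {q1,q2,q9}.
q7 and q8 lie in the same block of the stable partition, so they are equivalent — no string distinguishes them.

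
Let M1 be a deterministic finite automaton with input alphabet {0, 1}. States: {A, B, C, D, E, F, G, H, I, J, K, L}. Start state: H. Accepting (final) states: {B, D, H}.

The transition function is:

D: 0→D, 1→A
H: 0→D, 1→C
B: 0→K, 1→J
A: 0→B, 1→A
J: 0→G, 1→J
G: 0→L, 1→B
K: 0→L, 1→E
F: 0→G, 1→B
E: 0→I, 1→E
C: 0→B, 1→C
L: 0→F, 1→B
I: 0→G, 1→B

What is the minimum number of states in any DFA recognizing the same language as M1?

P0 = {B,D,H} | {A,C,E,F,G,I,J,K,L}.
On input 0, block {B,D,H} splits into {D,H} and {B}.
On input 0, block {A,C,E,F,G,I,J,K,L} splits into {E,F,G,I,J,K,L} and {A,C}.
Refine {E,F,G,I,J,K,L} on symbol 1: members go to different blocks, giving {F,G,I,L} and {E,J,K}.
The partition is now stable with 5 blocks: {D,H} | {F,G,I,L} | {B} | {A,C} | {E,J,K}.

5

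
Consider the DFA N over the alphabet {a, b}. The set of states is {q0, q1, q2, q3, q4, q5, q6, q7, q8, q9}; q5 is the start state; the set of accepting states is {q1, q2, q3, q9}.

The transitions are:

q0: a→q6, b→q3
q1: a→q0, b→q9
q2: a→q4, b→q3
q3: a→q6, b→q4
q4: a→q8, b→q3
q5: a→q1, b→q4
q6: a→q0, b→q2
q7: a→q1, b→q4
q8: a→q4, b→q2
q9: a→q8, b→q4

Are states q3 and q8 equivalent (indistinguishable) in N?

No

First remove the unreachable states {q7}; 9 states remain.
Initial partition by acceptance: {q1,q2,q3,q9} | {q0,q4,q5,q6,q8}.
Refine {q1,q2,q3,q9} on symbol b: members go to different blocks, giving {q1,q2} and {q3,q9}.
Refine {q0,q4,q5,q6,q8} on symbol a: members go to different blocks, giving {q0,q4,q6,q8} and {q5}.
Split {q0,q4,q6,q8} by δ(·,b) → {q0,q4} and {q6,q8}.
The partition is now stable with 5 blocks: {q1,q2} | {q0,q4} | {q3,q9} | {q5} | {q6,q8}.
q3 and q8 end up in different blocks, so they are distinguishable. For instance, the string 'ε' is accepted from only q3.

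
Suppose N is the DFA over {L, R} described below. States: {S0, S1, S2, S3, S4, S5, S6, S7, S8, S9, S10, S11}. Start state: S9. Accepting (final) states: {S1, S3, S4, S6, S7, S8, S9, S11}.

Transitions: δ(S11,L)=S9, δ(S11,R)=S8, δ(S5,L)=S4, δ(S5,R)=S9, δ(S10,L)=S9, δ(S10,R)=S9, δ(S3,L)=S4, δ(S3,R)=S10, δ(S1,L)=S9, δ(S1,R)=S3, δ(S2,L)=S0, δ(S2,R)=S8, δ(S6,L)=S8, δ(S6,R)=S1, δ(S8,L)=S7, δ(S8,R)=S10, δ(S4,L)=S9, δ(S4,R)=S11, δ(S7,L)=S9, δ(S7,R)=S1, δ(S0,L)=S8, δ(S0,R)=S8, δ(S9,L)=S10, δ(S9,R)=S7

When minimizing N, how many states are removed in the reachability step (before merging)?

4

No path from S9 leads to S0, S2, S5, S6; the other 8 states are all reachable.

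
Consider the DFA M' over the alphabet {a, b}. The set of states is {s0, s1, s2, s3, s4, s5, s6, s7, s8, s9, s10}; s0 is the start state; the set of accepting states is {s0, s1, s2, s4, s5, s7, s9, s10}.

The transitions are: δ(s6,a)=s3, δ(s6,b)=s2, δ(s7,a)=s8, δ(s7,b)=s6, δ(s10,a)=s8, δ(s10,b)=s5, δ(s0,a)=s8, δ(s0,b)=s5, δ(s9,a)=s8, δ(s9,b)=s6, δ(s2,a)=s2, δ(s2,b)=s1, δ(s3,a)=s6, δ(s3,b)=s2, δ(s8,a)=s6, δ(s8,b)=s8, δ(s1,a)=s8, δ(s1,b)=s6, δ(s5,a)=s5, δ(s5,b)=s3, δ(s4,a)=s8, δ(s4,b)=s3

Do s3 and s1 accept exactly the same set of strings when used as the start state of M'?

Reachable states from the start: {s0,s1,s2,s3,s5,s6,s8}. Unreachable: {s4,s7,s9,s10} — drop them.
Start with accepting vs non-accepting: {s0,s1,s2,s5} | {s3,s6,s8}.
Refine {s0,s1,s2,s5} on symbol a: members go to different blocks, giving {s0,s1} and {s2,s5}.
On input b, block {s0,s1} splits into {s0} and {s1}.
Split {s3,s6,s8} by δ(·,b) → {s3,s6} and {s8}.
Refine {s2,s5} on symbol b: members go to different blocks, giving {s2} and {s5}.
Stable partition: {s0} | {s3,s6} | {s2} | {s1} | {s8} | {s5} — 6 equivalence classes.
s3 and s1 end up in different blocks, so they are distinguishable. For instance, the string 'ε' is accepted from only s1.

No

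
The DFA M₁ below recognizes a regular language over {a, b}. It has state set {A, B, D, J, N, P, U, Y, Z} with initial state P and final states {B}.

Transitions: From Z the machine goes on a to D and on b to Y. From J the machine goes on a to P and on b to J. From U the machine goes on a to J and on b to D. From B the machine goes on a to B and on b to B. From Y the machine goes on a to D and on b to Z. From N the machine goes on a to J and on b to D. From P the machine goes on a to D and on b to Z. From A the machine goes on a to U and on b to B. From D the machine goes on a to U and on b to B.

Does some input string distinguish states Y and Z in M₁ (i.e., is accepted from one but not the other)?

No

First remove the unreachable states {A,N}; 7 states remain.
Initial partition by acceptance: {B} | {D,J,P,U,Y,Z}.
On input b, block {D,J,P,U,Y,Z} splits into {J,P,U,Y,Z} and {D}.
Refine {J,P,U,Y,Z} on symbol a: members go to different blocks, giving {P,Y,Z} and {J,U}.
On input a, block {J,U} splits into {J} and {U}.
Stable partition: {B} | {P,Y,Z} | {D} | {J} | {U} — 5 equivalence classes.
Y and Z lie in the same block of the stable partition, so they are equivalent — no string distinguishes them.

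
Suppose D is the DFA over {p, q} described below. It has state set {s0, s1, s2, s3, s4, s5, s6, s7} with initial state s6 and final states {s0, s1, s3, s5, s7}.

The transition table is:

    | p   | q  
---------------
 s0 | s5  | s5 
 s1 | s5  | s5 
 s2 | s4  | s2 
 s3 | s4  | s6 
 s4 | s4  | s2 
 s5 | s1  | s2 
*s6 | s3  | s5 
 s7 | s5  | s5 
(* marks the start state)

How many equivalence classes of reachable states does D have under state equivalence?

5

First remove the unreachable states {s0,s7}; 6 states remain.
Start with accepting vs non-accepting: {s1,s3,s5} | {s2,s4,s6}.
On input p, block {s1,s3,s5} splits into {s1,s5} and {s3}.
Split {s1,s5} by δ(·,q) → {s1} and {s5}.
Refine {s2,s4,s6} on symbol p: members go to different blocks, giving {s2,s4} and {s6}.
Stable partition: {s1} | {s2,s4} | {s3} | {s5} | {s6} — 5 equivalence classes.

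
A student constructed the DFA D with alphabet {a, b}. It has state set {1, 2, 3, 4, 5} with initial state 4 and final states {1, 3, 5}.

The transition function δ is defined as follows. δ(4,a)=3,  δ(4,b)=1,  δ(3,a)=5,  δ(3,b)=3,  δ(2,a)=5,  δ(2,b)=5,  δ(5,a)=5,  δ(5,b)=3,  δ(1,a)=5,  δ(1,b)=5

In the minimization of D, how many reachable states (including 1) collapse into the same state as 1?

First remove the unreachable states {2}; 4 states remain.
P0 = {1,3,5} | {4}.
Stable partition: {1,3,5} | {4} — 2 equivalence classes.
The equivalence class containing 1 is {1,3,5}, of size 3.

3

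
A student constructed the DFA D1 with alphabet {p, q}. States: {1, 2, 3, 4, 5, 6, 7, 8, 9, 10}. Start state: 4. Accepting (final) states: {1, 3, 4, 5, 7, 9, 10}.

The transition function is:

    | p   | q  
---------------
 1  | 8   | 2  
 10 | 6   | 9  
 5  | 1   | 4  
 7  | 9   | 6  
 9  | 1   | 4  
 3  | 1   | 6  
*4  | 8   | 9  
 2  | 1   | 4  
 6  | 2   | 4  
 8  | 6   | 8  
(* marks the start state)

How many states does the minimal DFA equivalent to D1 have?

6

First remove the unreachable states {3,5,7,10}; 6 states remain.
P0 = {1,4,9} | {2,6,8}.
Split {1,4,9} by δ(·,p) → {1,4} and {9}.
Refine {1,4} on symbol q: members go to different blocks, giving {1} and {4}.
On input p, block {2,6,8} splits into {6,8} and {2}.
On input p, block {6,8} splits into {6} and {8}.
No further refinement is possible. Final partition (6 blocks): {1} | {6} | {9} | {4} | {2} | {8}.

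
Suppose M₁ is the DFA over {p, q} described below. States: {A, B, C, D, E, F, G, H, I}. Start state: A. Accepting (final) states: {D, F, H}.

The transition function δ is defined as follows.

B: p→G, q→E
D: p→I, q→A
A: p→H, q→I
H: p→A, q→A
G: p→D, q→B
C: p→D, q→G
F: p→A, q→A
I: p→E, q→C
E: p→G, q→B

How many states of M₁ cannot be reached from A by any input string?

1

No path from A leads to F; the other 8 states are all reachable.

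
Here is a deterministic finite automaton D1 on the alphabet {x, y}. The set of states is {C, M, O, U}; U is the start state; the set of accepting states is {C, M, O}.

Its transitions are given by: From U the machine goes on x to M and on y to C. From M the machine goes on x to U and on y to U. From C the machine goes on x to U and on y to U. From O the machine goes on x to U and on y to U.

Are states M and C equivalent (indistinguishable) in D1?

Yes

Reachable states from the start: {C,M,U}. Unreachable: {O} — drop them.
Start with accepting vs non-accepting: {C,M} | {U}.
No further refinement is possible. Final partition (2 blocks): {C,M} | {U}.
M and C lie in the same block of the stable partition, so they are equivalent — no string distinguishes them.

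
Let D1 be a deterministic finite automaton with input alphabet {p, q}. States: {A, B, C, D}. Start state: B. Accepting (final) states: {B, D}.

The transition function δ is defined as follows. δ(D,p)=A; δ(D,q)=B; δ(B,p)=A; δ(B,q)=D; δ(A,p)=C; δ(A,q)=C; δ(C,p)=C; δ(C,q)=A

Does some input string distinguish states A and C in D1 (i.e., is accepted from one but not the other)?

No

Every state is reachable, so we keep all 4.
P0 = {B,D} | {A,C}.
No further refinement is possible. Final partition (2 blocks): {B,D} | {A,C}.
A and C lie in the same block of the stable partition, so they are equivalent — no string distinguishes them.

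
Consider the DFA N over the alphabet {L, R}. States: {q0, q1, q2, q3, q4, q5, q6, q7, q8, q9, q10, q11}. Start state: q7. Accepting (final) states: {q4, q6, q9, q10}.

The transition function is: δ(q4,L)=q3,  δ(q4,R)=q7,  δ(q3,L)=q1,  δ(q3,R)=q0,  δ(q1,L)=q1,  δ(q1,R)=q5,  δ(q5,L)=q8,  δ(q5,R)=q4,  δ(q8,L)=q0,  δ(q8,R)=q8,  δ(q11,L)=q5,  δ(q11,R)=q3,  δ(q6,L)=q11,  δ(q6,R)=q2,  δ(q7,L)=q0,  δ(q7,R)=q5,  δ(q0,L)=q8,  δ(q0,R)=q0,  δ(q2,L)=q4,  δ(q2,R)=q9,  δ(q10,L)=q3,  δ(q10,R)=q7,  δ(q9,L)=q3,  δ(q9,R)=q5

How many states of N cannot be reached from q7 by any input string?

5

No path from q7 leads to q2, q6, q9, q10, q11; the other 7 states are all reachable.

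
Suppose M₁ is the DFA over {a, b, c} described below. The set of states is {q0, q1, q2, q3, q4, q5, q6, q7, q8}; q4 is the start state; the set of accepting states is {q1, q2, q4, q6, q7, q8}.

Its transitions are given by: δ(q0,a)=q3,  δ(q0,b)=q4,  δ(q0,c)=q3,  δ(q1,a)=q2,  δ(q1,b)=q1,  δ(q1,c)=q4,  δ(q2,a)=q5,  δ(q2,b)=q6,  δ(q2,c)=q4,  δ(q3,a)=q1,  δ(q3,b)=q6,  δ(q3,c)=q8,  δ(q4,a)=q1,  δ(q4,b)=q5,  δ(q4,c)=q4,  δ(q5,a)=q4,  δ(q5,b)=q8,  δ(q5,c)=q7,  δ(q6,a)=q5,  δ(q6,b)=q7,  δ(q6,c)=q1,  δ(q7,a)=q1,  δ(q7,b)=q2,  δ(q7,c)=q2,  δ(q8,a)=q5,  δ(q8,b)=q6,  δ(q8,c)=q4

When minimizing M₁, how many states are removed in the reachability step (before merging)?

2

BFS from q4 reaches {q1, q2, q4, q5, q6, q7, q8}; the 2 state(s) q0, q3 are never visited.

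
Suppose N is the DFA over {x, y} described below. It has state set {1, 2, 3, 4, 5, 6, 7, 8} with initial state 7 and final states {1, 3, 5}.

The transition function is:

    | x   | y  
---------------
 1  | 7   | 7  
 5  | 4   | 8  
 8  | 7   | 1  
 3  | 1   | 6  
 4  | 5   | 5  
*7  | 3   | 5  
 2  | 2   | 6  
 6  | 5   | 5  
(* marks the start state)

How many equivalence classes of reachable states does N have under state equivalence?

6

Reachable states from the start: {1,3,4,5,6,7,8}. Unreachable: {2} — drop them.
Start with accepting vs non-accepting: {1,3,5} | {4,6,7,8}.
Split {1,3,5} by δ(·,x) → {1,5} and {3}.
Refine {4,6,7,8} on symbol x: members go to different blocks, giving {4,6} and {7} and {8}.
Split {1,5} by δ(·,x) → {1} and {5}.
No further refinement is possible. Final partition (6 blocks): {1} | {4,6} | {3} | {7} | {8} | {5}.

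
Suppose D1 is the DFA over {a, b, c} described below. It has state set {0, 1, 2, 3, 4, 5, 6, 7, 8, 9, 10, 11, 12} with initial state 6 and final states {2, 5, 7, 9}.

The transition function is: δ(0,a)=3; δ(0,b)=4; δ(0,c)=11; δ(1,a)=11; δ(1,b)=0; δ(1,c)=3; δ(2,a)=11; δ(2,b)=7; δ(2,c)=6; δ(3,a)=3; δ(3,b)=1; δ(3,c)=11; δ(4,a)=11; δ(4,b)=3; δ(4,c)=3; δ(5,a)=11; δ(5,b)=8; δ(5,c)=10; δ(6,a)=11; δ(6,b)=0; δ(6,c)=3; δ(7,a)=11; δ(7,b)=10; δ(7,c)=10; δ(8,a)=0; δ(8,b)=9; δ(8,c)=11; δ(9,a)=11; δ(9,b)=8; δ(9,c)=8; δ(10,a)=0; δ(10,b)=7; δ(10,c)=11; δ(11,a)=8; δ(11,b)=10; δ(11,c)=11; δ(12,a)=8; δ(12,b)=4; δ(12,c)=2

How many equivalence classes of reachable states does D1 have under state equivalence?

5

First remove the unreachable states {2,5,12}; 10 states remain.
Initial partition by acceptance: {7,9} | {0,1,3,4,6,8,10,11}.
Split {0,1,3,4,6,8,10,11} by δ(·,b) → {0,1,3,4,6,11} and {8,10}.
Split {0,1,3,4,6,11} by δ(·,a) → {0,1,3,4,6} and {11}.
Split {0,1,3,4,6} by δ(·,a) → {1,4,6} and {0,3}.
The partition is now stable with 5 blocks: {7,9} | {1,4,6} | {8,10} | {11} | {0,3}.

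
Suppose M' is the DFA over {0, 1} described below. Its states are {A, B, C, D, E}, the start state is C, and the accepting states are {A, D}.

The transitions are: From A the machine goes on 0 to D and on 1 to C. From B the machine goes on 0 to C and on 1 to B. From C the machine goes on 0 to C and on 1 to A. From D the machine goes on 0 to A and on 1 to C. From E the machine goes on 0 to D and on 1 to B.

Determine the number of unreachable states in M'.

No path from C leads to B, E; the other 3 states are all reachable.

2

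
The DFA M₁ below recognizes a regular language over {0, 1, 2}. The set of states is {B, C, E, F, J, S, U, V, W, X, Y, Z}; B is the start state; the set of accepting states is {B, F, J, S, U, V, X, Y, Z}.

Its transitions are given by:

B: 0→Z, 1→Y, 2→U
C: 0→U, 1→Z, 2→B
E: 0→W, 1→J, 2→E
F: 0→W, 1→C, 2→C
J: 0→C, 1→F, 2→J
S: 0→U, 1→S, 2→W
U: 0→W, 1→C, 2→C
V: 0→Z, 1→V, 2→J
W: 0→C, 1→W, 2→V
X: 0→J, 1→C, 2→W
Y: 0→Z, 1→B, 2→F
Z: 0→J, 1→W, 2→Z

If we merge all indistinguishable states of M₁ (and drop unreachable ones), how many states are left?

States {E,S,X} cannot be reached from the start state, so discard them.
P0 = {B,F,J,U,V,Y,Z} | {C,W}.
On input 0, block {B,F,J,U,V,Y,Z} splits into {B,V,Y,Z} and {F,J,U}.
Refine {B,V,Y,Z} on symbol 0: members go to different blocks, giving {B,V,Y} and {Z}.
Split {C,W} by δ(·,0) → {C} and {W}.
Refine {F,J,U} on symbol 0: members go to different blocks, giving {F,U} and {J}.
Refine {B,V,Y} on symbol 2: members go to different blocks, giving {B,Y} and {V}.
Stable partition: {B,Y} | {C} | {F,U} | {Z} | {W} | {J} | {V} — 7 equivalence classes.

7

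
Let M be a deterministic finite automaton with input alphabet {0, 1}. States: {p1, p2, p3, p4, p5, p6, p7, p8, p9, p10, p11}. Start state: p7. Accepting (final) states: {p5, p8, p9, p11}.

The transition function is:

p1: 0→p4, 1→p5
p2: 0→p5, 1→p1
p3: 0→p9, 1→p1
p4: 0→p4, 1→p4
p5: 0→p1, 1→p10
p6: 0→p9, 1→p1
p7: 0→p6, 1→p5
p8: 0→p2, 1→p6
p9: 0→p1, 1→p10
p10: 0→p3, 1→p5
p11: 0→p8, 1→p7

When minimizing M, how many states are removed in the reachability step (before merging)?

3

BFS from p7 reaches {p1, p3, p4, p5, p6, p7, p9, p10}; the 3 state(s) p2, p8, p11 are never visited.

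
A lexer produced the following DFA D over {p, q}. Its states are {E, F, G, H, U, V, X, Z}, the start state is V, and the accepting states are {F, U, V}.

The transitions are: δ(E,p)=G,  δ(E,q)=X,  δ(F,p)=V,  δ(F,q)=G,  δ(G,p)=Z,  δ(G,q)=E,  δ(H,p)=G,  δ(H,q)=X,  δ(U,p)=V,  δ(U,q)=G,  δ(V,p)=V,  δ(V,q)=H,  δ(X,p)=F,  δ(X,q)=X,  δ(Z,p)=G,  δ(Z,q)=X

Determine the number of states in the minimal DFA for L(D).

5

Reachable states from the start: {E,F,G,H,V,X,Z}. Unreachable: {U} — drop them.
Start with accepting vs non-accepting: {F,V} | {E,G,H,X,Z}.
Refine {E,G,H,X,Z} on symbol p: members go to different blocks, giving {E,G,H,Z} and {X}.
Split {E,G,H,Z} by δ(·,q) → {E,H,Z} and {G}.
On input q, block {F,V} splits into {F} and {V}.
No further refinement is possible. Final partition (5 blocks): {F} | {E,H,Z} | {X} | {G} | {V}.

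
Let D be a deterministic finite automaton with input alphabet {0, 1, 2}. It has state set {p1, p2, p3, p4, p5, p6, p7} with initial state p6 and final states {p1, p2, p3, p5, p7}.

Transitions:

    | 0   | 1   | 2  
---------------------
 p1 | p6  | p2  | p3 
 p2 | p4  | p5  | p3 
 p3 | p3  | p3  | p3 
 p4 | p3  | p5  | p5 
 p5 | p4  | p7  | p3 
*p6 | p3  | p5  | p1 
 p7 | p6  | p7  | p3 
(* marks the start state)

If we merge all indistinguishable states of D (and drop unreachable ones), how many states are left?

Initial partition by acceptance: {p1,p2,p3,p5,p7} | {p4,p6}.
Split {p1,p2,p3,p5,p7} by δ(·,0) → {p1,p2,p5,p7} and {p3}.
Stable partition: {p1,p2,p5,p7} | {p4,p6} | {p3} — 3 equivalence classes.

3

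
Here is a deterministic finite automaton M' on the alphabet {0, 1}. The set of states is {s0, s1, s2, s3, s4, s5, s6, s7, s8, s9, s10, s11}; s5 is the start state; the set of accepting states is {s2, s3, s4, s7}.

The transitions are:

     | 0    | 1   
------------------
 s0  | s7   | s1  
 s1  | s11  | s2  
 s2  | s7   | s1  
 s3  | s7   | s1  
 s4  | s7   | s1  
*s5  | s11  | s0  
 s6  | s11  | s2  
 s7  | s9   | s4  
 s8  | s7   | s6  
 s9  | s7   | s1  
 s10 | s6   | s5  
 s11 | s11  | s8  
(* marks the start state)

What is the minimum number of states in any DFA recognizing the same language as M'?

States {s3,s10} cannot be reached from the start state, so discard them.
P0 = {s2,s4,s7} | {s0,s1,s5,s6,s8,s9,s11}.
Refine {s2,s4,s7} on symbol 0: members go to different blocks, giving {s2,s4} and {s7}.
Split {s0,s1,s5,s6,s8,s9,s11} by δ(·,0) → {s1,s5,s6,s11} and {s0,s8,s9}.
Refine {s1,s5,s6,s11} on symbol 1: members go to different blocks, giving {s1,s6} and {s5,s11}.
Stable partition: {s2,s4} | {s1,s6} | {s7} | {s0,s8,s9} | {s5,s11} — 5 equivalence classes.

5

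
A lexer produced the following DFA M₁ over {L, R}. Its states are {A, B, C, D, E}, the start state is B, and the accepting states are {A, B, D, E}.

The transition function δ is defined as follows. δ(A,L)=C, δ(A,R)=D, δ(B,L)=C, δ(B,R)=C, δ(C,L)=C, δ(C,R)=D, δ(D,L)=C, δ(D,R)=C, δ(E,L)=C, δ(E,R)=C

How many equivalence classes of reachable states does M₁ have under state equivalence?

2

Reachable states from the start: {B,C,D}. Unreachable: {A,E} — drop them.
Start with accepting vs non-accepting: {B,D} | {C}.
The partition is now stable with 2 blocks: {B,D} | {C}.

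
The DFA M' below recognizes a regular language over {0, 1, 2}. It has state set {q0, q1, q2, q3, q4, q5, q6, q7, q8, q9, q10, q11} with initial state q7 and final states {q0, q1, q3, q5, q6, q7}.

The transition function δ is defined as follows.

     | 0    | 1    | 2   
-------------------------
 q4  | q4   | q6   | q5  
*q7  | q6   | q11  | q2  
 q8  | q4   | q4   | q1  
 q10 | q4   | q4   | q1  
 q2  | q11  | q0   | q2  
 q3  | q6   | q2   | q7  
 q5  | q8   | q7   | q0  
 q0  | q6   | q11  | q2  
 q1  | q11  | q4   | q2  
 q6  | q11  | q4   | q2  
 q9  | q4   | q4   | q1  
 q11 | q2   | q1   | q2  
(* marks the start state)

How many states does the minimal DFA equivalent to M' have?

7

States {q3,q9,q10} cannot be reached from the start state, so discard them.
P0 = {q0,q1,q5,q6,q7} | {q2,q4,q8,q11}.
On input 0, block {q0,q1,q5,q6,q7} splits into {q1,q5,q6} and {q0,q7}.
On input 1, block {q1,q5,q6} splits into {q1,q6} and {q5}.
Refine {q2,q4,q8,q11} on symbol 1: members go to different blocks, giving {q4,q11} and {q2} and {q8}.
Refine {q4,q11} on symbol 0: members go to different blocks, giving {q4} and {q11}.
No further refinement is possible. Final partition (7 blocks): {q1,q6} | {q4} | {q0,q7} | {q5} | {q2} | {q8} | {q11}.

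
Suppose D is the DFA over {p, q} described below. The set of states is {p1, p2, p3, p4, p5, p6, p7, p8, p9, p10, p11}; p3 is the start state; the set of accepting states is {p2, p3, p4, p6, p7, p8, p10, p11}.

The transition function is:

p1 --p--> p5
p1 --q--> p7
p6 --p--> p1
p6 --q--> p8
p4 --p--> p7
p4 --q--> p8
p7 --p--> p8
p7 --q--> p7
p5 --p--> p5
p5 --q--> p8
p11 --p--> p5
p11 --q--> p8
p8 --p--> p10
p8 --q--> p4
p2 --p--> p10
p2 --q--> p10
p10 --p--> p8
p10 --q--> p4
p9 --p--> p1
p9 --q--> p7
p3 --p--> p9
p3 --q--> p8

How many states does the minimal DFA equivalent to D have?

3

Reachable states from the start: {p1,p3,p4,p5,p7,p8,p9,p10}. Unreachable: {p2,p6,p11} — drop them.
Initial partition by acceptance: {p3,p4,p7,p8,p10} | {p1,p5,p9}.
On input p, block {p3,p4,p7,p8,p10} splits into {p4,p7,p8,p10} and {p3}.
No further refinement is possible. Final partition (3 blocks): {p4,p7,p8,p10} | {p1,p5,p9} | {p3}.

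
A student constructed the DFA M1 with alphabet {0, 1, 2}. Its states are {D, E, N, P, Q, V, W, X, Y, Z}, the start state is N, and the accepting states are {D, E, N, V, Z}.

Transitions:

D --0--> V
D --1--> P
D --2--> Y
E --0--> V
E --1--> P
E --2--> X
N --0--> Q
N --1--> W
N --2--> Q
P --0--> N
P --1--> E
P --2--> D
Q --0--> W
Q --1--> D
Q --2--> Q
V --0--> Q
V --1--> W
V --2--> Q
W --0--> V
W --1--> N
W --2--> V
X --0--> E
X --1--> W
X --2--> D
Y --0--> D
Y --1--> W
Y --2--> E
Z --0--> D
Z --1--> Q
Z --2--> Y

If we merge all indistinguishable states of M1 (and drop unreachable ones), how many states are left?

First remove the unreachable states {Z}; 9 states remain.
Initial partition by acceptance: {D,E,N,V} | {P,Q,W,X,Y}.
Split {D,E,N,V} by δ(·,0) → {D,E} and {N,V}.
Split {P,Q,W,X,Y} by δ(·,0) → {P,W} and {X,Y} and {Q}.
Split {P,W} by δ(·,1) → {W} and {P}.
The partition is now stable with 6 blocks: {D,E} | {W} | {N,V} | {X,Y} | {Q} | {P}.

6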